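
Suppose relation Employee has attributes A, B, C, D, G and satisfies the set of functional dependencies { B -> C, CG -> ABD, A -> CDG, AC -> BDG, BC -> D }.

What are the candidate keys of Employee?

{A}⁺: A→CDG adds C, D, G; AC→BDG adds B → {A, B, C, D, G}.
{B, G}⁺: B→C adds C; CG→ABD adds A, D → {A, B, C, D, G}.
{C, G}⁺: CG→ABD adds A, B, D → {A, B, C, D, G}.
Any other superkey contains one of these as a subset, so there are no further candidate keys.

{A}, {B, G}, {C, G}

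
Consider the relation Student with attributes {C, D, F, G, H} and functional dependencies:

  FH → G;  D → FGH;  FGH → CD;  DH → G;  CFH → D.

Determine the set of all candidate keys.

D; FH

{D}⁺: D→FGH adds F, G, H; FGH→CD adds C → {C, D, F, G, H}.
{F, H}⁺: FH→G adds G; FGH→CD adds C, D → {C, D, F, G, H}. Minimal: {H}⁺ = {H}; {F}⁺ = {F} — none reach the full schema.
Any other superkey contains one of these as a subset, so there are no further candidate keys.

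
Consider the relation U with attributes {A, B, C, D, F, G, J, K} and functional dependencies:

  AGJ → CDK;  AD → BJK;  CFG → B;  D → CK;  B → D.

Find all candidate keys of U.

(A, B, F, G), (A, C, F, G), (A, D, F, G), (A, F, G, J)

Attributes A, F, G never appear on any right-hand side, so every candidate key must contain {A, F, G}.
{A, F, G}⁺ = {A, F, G}, which is not all of the schema, so we must add further attributes.
{A, B, F, G}⁺: B→D adds D; AD→BJK adds J, K; D→CK adds C → {A, B, C, D, F, G, J, K}. Minimal: {B, F, G}⁺ = {B, C, D, F, G, K}; {A, F, G}⁺ = {A, F, G}; {A, B, G}⁺ = {A, B, C, D, G, J, K}; … — none reach the full schema.
{A, C, F, G}⁺: CFG→B adds B; B→D adds D; AD→BJK adds J, K → {A, B, C, D, F, G, J, K}. Minimal: {C, F, G}⁺ = {B, C, D, F, G, K}; {A, F, G}⁺ = {A, F, G}; {A, C, G}⁺ = {A, C, G}; … — none reach the full schema.
{A, D, F, G}⁺: AD→BJK adds B, J, K; D→CK adds C → {A, B, C, D, F, G, J, K}. Minimal: {D, F, G}⁺ = {B, C, D, F, G, K}; {A, F, G}⁺ = {A, F, G}; {A, D, G}⁺ = {A, B, C, D, G, J, K}; … — none reach the full schema.
{A, F, G, J}⁺: AGJ→CDK adds C, D, K; AD→BJK adds B → {A, B, C, D, F, G, J, K}. Minimal: {F, G, J}⁺ = {F, G, J}; {A, G, J}⁺ = {A, B, C, D, G, J, K}; {A, F, J}⁺ = {A, F, J}; … — none reach the full schema.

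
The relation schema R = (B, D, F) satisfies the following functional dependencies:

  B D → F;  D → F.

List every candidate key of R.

{B, D}

{B, D}⁺: BD→F adds F → {B, D, F}. Minimal: {D}⁺ = {D, F}; {B}⁺ = {B} — none reach the full schema.
No other minimal superkey exists.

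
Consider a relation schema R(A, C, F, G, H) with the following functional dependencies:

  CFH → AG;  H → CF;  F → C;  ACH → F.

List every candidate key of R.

Attribute H never appears on the right-hand side of any dependency, so H must belong to every candidate key.
{H}⁺ = {A, C, F, G, H}, which is all of the schema, so {H} is the only candidate key.

H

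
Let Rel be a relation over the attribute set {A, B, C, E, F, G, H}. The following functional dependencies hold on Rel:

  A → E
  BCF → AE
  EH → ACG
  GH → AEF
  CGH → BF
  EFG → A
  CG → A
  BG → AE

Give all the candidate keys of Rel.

Attribute H never appears on the right-hand side of any dependency, so H must belong to every candidate key.
{H}⁺ = {H}, which is not all of the schema, so we must add further attributes.
{A, H}⁺: A→E adds E; EH→ACG adds C, G; GH→AEF adds F; CGH→BF adds B → {A, B, C, E, F, G, H}. Minimal: {H}⁺ = {H}; {A}⁺ = {A, E} — none reach the full schema.
{E, H}⁺: EH→ACG adds A, C, G; GH→AEF adds F; CGH→BF adds B → {A, B, C, E, F, G, H}. Minimal: {H}⁺ = {H}; {E}⁺ = {E} — none reach the full schema.
{G, H}⁺: GH→AEF adds A, E, F; EH→ACG adds C; CGH→BF adds B → {A, B, C, E, F, G, H}. Minimal: {H}⁺ = {H}; {G}⁺ = {G} — none reach the full schema.
{B, C, F, H}⁺: BCF→AE adds A, E; EH→ACG adds G → {A, B, C, E, F, G, H}. Minimal: {C, F, H}⁺ = {C, F, H}; {B, F, H}⁺ = {B, F, H}; {B, C, H}⁺ = {B, C, H}; … — none reach the full schema.

{A, H}; {E, H}; {G, H}; {B, C, F, H}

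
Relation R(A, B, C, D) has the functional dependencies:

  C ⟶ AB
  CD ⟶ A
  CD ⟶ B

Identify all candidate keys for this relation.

(C, D)

Attributes C, D never appear on any right-hand side, so every candidate key must contain {C, D}.
{C, D}⁺ = {A, B, C, D}, which is all of the schema, so {C, D} is the only candidate key.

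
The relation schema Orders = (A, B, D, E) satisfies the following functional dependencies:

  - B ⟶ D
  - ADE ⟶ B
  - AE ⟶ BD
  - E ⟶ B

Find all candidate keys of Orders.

{A, E}⁺: AE→BD adds B, D → {A, B, D, E}.

{A, E}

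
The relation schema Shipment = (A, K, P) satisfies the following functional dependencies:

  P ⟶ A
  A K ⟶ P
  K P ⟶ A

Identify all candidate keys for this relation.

{A, K}, {K, P}

Attribute K never appears on the right-hand side of any dependency, so K must belong to every candidate key.
{K}⁺ = {K}, which is not all of the schema, so we must add further attributes.
{A, K}⁺: AK→P adds P → {A, K, P}.
{K, P}⁺: P→A adds A → {A, K, P}.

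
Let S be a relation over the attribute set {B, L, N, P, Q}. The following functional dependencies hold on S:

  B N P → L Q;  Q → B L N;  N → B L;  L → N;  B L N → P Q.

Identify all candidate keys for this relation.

(L), (N), (Q)

{L}⁺: L→N adds N; N→BL adds B; BLN→PQ adds P, Q → {B, L, N, P, Q}.
{N}⁺: N→BL adds B, L; BLN→PQ adds P, Q → {B, L, N, P, Q}.
{Q}⁺: Q→BLN adds B, L, N; BLN→PQ adds P → {B, L, N, P, Q}.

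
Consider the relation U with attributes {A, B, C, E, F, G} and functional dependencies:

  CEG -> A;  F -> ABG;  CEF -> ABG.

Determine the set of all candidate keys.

{C, E, F}

Attributes C, E, F never appear on any right-hand side, so every candidate key must contain {C, E, F}.
{C, E, F}⁺ = {A, B, C, E, F, G}, which is all of the schema, so {C, E, F} is the only candidate key.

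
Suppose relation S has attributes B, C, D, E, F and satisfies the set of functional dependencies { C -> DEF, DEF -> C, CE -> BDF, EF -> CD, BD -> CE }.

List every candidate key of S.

{C}⁺: C→DEF adds D, E, F; CE→BDF adds B → {B, C, D, E, F}.
{B, D}⁺: BD→CE adds C, E; C→DEF adds F → {B, C, D, E, F}.
{E, F}⁺: EF→CD adds C, D; CE→BDF adds B → {B, C, D, E, F}.

{C}, {B, D}, {E, F}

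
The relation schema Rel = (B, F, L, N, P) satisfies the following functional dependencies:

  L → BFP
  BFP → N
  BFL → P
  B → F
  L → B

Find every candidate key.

L

Attribute L never appears on the right-hand side of any dependency, so L must belong to every candidate key.
{L}⁺ = {B, F, L, N, P}, which is all of the schema, so {L} is the only candidate key.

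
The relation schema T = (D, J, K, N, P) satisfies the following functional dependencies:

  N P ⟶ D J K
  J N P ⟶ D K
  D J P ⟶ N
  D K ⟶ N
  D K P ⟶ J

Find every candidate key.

{N, P}, {D, J, P}, {D, K, P}

{N, P}⁺: NP→DJK adds D, J, K → {D, J, K, N, P}. Minimal: {P}⁺ = {P}; {N}⁺ = {N} — none reach the full schema.
{D, J, P}⁺: DJP→N adds N; NP→DJK adds K → {D, J, K, N, P}. Minimal: {J, P}⁺ = {J, P}; {D, P}⁺ = {D, P}; {D, J}⁺ = {D, J} — none reach the full schema.
{D, K, P}⁺: DK→N adds N; DKP→J adds J → {D, J, K, N, P}. Minimal: {K, P}⁺ = {K, P}; {D, P}⁺ = {D, P}; {D, K}⁺ = {D, K, N} — none reach the full schema.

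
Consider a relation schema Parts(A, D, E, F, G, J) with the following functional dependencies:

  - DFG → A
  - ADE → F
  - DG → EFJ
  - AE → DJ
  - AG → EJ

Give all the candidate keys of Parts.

Attribute G never appears on the right-hand side of any dependency, so G must belong to every candidate key.
{G}⁺ = {G}, which is not all of the schema, so we must add further attributes.
{A, G}⁺: AG→EJ adds E, J; AE→DJ adds D; ADE→F adds F → {A, D, E, F, G, J}. Minimal: {G}⁺ = {G}; {A}⁺ = {A} — none reach the full schema.
{D, G}⁺: DG→EFJ adds E, F, J; DFG→A adds A → {A, D, E, F, G, J}. Minimal: {G}⁺ = {G}; {D}⁺ = {D} — none reach the full schema.
Any other superkey contains one of these as a subset, so there are no further candidate keys.

{A, G}; {D, G}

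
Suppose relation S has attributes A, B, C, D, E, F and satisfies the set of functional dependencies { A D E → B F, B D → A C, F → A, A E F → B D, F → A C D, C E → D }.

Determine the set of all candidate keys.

Attribute E never appears on the right-hand side of any dependency, so E must belong to every candidate key.
{E}⁺ = {E}, which is not all of the schema, so we must add further attributes.
{E, F}⁺: F→A adds A; AEF→BD adds B, D; F→ACD adds C → {A, B, C, D, E, F}. Minimal: {F}⁺ = {A, C, D, F}; {E}⁺ = {E} — none reach the full schema.
{A, C, E}⁺: CE→D adds D; ADE→BF adds B, F → {A, B, C, D, E, F}. Minimal: {C, E}⁺ = {C, D, E}; {A, E}⁺ = {A, E}; {A, C}⁺ = {A, C} — none reach the full schema.
{A, D, E}⁺: ADE→BF adds B, F; BD→AC adds C → {A, B, C, D, E, F}. Minimal: {D, E}⁺ = {D, E}; {A, E}⁺ = {A, E}; {A, D}⁺ = {A, D} — none reach the full schema.
{B, C, E}⁺: CE→D adds D; BD→AC adds A; ADE→BF adds F → {A, B, C, D, E, F}. Minimal: {C, E}⁺ = {C, D, E}; {B, E}⁺ = {B, E}; {B, C}⁺ = {B, C} — none reach the full schema.
{B, D, E}⁺: BD→AC adds A, C; ADE→BF adds F → {A, B, C, D, E, F}. Minimal: {D, E}⁺ = {D, E}; {B, E}⁺ = {B, E}; {B, D}⁺ = {A, B, C, D} — none reach the full schema.

EF, ACE, ADE, BCE, BDE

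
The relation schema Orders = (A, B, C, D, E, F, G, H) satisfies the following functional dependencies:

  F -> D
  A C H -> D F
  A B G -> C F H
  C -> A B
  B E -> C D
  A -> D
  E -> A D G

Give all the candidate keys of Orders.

Attribute E never appears on the right-hand side of any dependency, so E must belong to every candidate key.
{E}⁺ = {A, D, E, G}, which is not all of the schema, so we must add further attributes.
{B, E}⁺: BE→CD adds C, D; E→ADG adds A, G; ABG→CFH adds F, H → {A, B, C, D, E, F, G, H}. Minimal: {E}⁺ = {A, D, E, G}; {B}⁺ = {B} — none reach the full schema.
{C, E}⁺: C→AB adds A, B; BE→CD adds D; E→ADG adds G; ABG→CFH adds F, H → {A, B, C, D, E, F, G, H}. Minimal: {E}⁺ = {A, D, E, G}; {C}⁺ = {A, B, C, D} — none reach the full schema.

(B, E); (C, E)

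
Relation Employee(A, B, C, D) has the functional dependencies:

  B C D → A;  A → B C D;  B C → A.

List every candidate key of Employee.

(A), (B, C)

{A}⁺: A→BCD adds B, C, D → {A, B, C, D}.
{B, C}⁺: BC→A adds A; A→BCD adds D → {A, B, C, D}. Minimal: {C}⁺ = {C}; {B}⁺ = {B} — none reach the full schema.
Any other superkey contains one of these as a subset, so there are no further candidate keys.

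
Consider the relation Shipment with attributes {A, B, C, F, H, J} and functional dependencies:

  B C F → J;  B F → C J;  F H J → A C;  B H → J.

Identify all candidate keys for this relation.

(B, F, H)

Attributes B, F, H never appear on any right-hand side, so every candidate key must contain {B, F, H}.
{B, F, H}⁺ = {A, B, C, F, H, J}, which is all of the schema, so {B, F, H} is the only candidate key.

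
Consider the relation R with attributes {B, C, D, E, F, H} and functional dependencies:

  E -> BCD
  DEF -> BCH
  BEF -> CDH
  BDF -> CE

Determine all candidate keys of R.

(E, F); (B, D, F)

Attribute F never appears on the right-hand side of any dependency, so F must belong to every candidate key.
{F}⁺ = {F}, which is not all of the schema, so we must add further attributes.
{E, F}⁺: E→BCD adds B, C, D; DEF→BCH adds H → {B, C, D, E, F, H}. Minimal: {F}⁺ = {F}; {E}⁺ = {B, C, D, E} — none reach the full schema.
{B, D, F}⁺: BDF→CE adds C, E; DEF→BCH adds H → {B, C, D, E, F, H}. Minimal: {D, F}⁺ = {D, F}; {B, F}⁺ = {B, F}; {B, D}⁺ = {B, D} — none reach the full schema.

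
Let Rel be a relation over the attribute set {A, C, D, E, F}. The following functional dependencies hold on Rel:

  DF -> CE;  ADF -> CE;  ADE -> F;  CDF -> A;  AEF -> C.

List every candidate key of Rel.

DF; ADE

Attribute D never appears on the right-hand side of any dependency, so D must belong to every candidate key.
{D}⁺ = {D}, which is not all of the schema, so we must add further attributes.
{D, F}⁺: DF→CE adds C, E; CDF→A adds A → {A, C, D, E, F}. Minimal: {F}⁺ = {F}; {D}⁺ = {D} — none reach the full schema.
{A, D, E}⁺: ADE→F adds F; AEF→C adds C → {A, C, D, E, F}. Minimal: {D, E}⁺ = {D, E}; {A, E}⁺ = {A, E}; {A, D}⁺ = {A, D} — none reach the full schema.
Any other superkey contains one of these as a subset, so there are no further candidate keys.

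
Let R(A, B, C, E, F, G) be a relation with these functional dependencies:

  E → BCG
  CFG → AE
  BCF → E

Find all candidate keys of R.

Attribute F never appears on the right-hand side of any dependency, so F must belong to every candidate key.
{F}⁺ = {F}, which is not all of the schema, so we must add further attributes.
{E, F}⁺: E→BCG adds B, C, G; CFG→AE adds A → {A, B, C, E, F, G}. Minimal: {F}⁺ = {F}; {E}⁺ = {B, C, E, G} — none reach the full schema.
{B, C, F}⁺: BCF→E adds E; E→BCG adds G; CFG→AE adds A → {A, B, C, E, F, G}. Minimal: {C, F}⁺ = {C, F}; {B, F}⁺ = {B, F}; {B, C}⁺ = {B, C} — none reach the full schema.
{C, F, G}⁺: CFG→AE adds A, E; E→BCG adds B → {A, B, C, E, F, G}. Minimal: {F, G}⁺ = {F, G}; {C, G}⁺ = {C, G}; {C, F}⁺ = {C, F} — none reach the full schema.

{E, F}; {B, C, F}; {C, F, G}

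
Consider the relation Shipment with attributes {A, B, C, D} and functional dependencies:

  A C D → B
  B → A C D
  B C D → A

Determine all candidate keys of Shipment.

{B}; {A, C, D}

{B}⁺: B→ACD adds A, C, D → {A, B, C, D}.
{A, C, D}⁺: ACD→B adds B → {A, B, C, D}. Minimal: {C, D}⁺ = {C, D}; {A, D}⁺ = {A, D}; {A, C}⁺ = {A, C} — none reach the full schema.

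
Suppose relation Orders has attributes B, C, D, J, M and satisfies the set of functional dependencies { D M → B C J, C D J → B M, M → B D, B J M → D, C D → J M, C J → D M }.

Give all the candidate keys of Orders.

{M}⁺: M→BD adds B, D; DM→BCJ adds C, J → {B, C, D, J, M}.
{C, D}⁺: CD→JM adds J, M; DM→BCJ adds B → {B, C, D, J, M}. Minimal: {D}⁺ = {D}; {C}⁺ = {C} — none reach the full schema.
{C, J}⁺: CJ→DM adds D, M; DM→BCJ adds B → {B, C, D, J, M}. Minimal: {J}⁺ = {J}; {C}⁺ = {C} — none reach the full schema.
Any other superkey contains one of these as a subset, so there are no further candidate keys.

{M}, {C, D}, {C, J}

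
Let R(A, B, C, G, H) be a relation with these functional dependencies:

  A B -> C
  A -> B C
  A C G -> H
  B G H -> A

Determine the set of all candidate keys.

Attribute G never appears on the right-hand side of any dependency, so G must belong to every candidate key.
{G}⁺ = {G}, which is not all of the schema, so we must add further attributes.
{A, G}⁺: A→BC adds B, C; ACG→H adds H → {A, B, C, G, H}.
{B, G, H}⁺: BGH→A adds A; AB→C adds C → {A, B, C, G, H}.

{A, G}, {B, G, H}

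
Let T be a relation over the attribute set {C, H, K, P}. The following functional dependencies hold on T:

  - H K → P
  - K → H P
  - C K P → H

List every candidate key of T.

{C, K}

{C, K}⁺: K→HP adds H, P → {C, H, K, P}. Minimal: {K}⁺ = {H, K, P}; {C}⁺ = {C} — none reach the full schema.
No other minimal superkey exists.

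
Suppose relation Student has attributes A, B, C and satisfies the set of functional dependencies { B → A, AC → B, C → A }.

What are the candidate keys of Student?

(C)

Attribute C never appears on the right-hand side of any dependency, so C must belong to every candidate key.
{C}⁺ = {A, B, C}, which is all of the schema, so {C} is the only candidate key.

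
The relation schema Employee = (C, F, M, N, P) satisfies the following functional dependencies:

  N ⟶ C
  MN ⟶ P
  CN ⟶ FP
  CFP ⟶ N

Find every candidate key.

Attribute M never appears on the right-hand side of any dependency, so M must belong to every candidate key.
{M}⁺ = {M}, which is not all of the schema, so we must add further attributes.
{M, N}⁺: N→C adds C; MN→P adds P; CN→FP adds F → {C, F, M, N, P}. Minimal: {N}⁺ = {C, F, N, P}; {M}⁺ = {M} — none reach the full schema.
{C, F, M, P}⁺: CFP→N adds N → {C, F, M, N, P}. Minimal: {F, M, P}⁺ = {F, M, P}; {C, M, P}⁺ = {C, M, P}; {C, F, P}⁺ = {C, F, N, P}; … — none reach the full schema.

MN, CFMP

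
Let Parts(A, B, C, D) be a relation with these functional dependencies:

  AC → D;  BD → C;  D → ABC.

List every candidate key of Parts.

{D}⁺: D→ABC adds A, B, C → {A, B, C, D}.
{A, C}⁺: AC→D adds D; D→ABC adds B → {A, B, C, D}. Minimal: {C}⁺ = {C}; {A}⁺ = {A} — none reach the full schema.

{D}, {A, C}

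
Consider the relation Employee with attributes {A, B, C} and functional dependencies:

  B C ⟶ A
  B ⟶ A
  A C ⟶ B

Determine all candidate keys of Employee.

(A, C), (B, C)

Attribute C never appears on the right-hand side of any dependency, so C must belong to every candidate key.
{C}⁺ = {C}, which is not all of the schema, so we must add further attributes.
{A, C}⁺: AC→B adds B → {A, B, C}. Minimal: {C}⁺ = {C}; {A}⁺ = {A} — none reach the full schema.
{B, C}⁺: BC→A adds A → {A, B, C}. Minimal: {C}⁺ = {C}; {B}⁺ = {A, B} — none reach the full schema.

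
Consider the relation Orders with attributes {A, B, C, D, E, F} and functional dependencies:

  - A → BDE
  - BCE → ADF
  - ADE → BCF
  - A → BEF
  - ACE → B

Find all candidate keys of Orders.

{A}⁺: A→BDE adds B, D, E; ADE→BCF adds C, F → {A, B, C, D, E, F}.
{B, C, E}⁺: BCE→ADF adds A, D, F → {A, B, C, D, E, F}.

A; BCE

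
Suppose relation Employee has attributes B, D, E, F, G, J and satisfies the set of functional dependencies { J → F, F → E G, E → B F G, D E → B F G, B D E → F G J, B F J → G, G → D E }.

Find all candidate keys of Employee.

{E}⁺: E→BFG adds B, F, G; G→DE adds D; BDE→FGJ adds J → {B, D, E, F, G, J}.
{F}⁺: F→EG adds E, G; E→BFG adds B; G→DE adds D; BDE→FGJ adds J → {B, D, E, F, G, J}.
{G}⁺: G→DE adds D, E; E→BFG adds B, F; BDE→FGJ adds J → {B, D, E, F, G, J}.
{J}⁺: J→F adds F; F→EG adds E, G; E→BFG adds B; G→DE adds D → {B, D, E, F, G, J}.

(E), (F), (G), (J)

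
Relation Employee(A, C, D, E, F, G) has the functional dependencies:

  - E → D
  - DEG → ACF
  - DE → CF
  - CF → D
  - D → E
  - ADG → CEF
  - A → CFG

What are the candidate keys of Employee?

{A}⁺: A→CFG adds C, F, G; CF→D adds D; D→E adds E → {A, C, D, E, F, G}.
{D, G}⁺: D→E adds E; DEG→ACF adds A, C, F → {A, C, D, E, F, G}. Minimal: {G}⁺ = {G}; {D}⁺ = {C, D, E, F} — none reach the full schema.
{E, G}⁺: E→D adds D; DEG→ACF adds A, C, F → {A, C, D, E, F, G}. Minimal: {G}⁺ = {G}; {E}⁺ = {C, D, E, F} — none reach the full schema.
{C, F, G}⁺: CF→D adds D; D→E adds E; DEG→ACF adds A → {A, C, D, E, F, G}. Minimal: {F, G}⁺ = {F, G}; {C, G}⁺ = {C, G}; {C, F}⁺ = {C, D, E, F} — none reach the full schema.

(A), (D, G), (E, G), (C, F, G)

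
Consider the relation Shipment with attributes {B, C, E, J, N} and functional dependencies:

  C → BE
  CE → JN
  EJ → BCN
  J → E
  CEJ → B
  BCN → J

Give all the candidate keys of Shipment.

{C}⁺: C→BE adds B, E; CE→JN adds J, N → {B, C, E, J, N}.
{J}⁺: J→E adds E; EJ→BCN adds B, C, N → {B, C, E, J, N}.
Any other superkey contains one of these as a subset, so there are no further candidate keys.

{C}, {J}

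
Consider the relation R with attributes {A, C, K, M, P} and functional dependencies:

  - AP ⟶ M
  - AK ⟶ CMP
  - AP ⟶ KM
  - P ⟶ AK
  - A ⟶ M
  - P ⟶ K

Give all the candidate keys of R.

(P), (A, K)

{P}⁺: P→AK adds A, K; A→M adds M; AK→CMP adds C → {A, C, K, M, P}.
{A, K}⁺: AK→CMP adds C, M, P → {A, C, K, M, P}.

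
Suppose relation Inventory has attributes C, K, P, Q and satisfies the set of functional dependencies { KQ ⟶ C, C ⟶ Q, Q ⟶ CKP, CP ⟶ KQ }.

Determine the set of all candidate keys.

{C}⁺: C→Q adds Q; Q→CKP adds K, P → {C, K, P, Q}.
{Q}⁺: Q→CKP adds C, K, P → {C, K, P, Q}.
Any other superkey contains one of these as a subset, so there are no further candidate keys.

{C}, {Q}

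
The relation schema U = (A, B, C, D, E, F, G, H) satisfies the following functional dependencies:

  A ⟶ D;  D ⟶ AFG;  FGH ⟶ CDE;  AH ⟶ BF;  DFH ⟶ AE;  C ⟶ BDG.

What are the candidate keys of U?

{A, H}, {C, H}, {D, H}, {F, G, H}

{A, H}⁺: A→D adds D; D→AFG adds F, G; FGH→CDE adds C, E; AH→BF adds B → {A, B, C, D, E, F, G, H}.
{C, H}⁺: C→BDG adds B, D, G; D→AFG adds A, F; FGH→CDE adds E → {A, B, C, D, E, F, G, H}.
{D, H}⁺: D→AFG adds A, F, G; FGH→CDE adds C, E; AH→BF adds B → {A, B, C, D, E, F, G, H}.
{F, G, H}⁺: FGH→CDE adds C, D, E; DFH→AE adds A; C→BDG adds B → {A, B, C, D, E, F, G, H}.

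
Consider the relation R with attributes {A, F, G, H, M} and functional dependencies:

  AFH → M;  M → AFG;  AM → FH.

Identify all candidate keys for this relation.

{M}⁺: M→AFG adds A, F, G; AM→FH adds H → {A, F, G, H, M}.
{A, F, H}⁺: AFH→M adds M; M→AFG adds G → {A, F, G, H, M}.

{M}, {A, F, H}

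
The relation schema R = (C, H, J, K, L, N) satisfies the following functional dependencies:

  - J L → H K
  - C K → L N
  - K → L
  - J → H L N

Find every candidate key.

{C, J}

Attributes C, J never appear on any right-hand side, so every candidate key must contain {C, J}.
{C, J}⁺ = {C, H, J, K, L, N}, which is all of the schema, so {C, J} is the only candidate key.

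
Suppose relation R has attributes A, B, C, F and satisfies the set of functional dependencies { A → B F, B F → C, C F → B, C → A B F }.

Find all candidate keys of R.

{A}⁺: A→BF adds B, F; BF→C adds C → {A, B, C, F}.
{C}⁺: C→ABF adds A, B, F → {A, B, C, F}.
{B, F}⁺: BF→C adds C; C→ABF adds A → {A, B, C, F}. Minimal: {F}⁺ = {F}; {B}⁺ = {B} — none reach the full schema.

(A), (C), (B, F)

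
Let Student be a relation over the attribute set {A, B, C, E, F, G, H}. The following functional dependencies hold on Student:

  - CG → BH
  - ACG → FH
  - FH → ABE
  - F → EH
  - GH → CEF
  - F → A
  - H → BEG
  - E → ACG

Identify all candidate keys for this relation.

{E}; {F}; {H}; {C, G}

{E}⁺: E→ACG adds A, C, G; CG→BH adds B, H; ACG→FH adds F → {A, B, C, E, F, G, H}.
{F}⁺: F→EH adds E, H; F→A adds A; H→BEG adds B, G; E→ACG adds C → {A, B, C, E, F, G, H}.
{H}⁺: H→BEG adds B, E, G; E→ACG adds A, C; ACG→FH adds F → {A, B, C, E, F, G, H}.
{C, G}⁺: CG→BH adds B, H; GH→CEF adds E, F; F→A adds A → {A, B, C, E, F, G, H}.
Any other superkey contains one of these as a subset, so there are no further candidate keys.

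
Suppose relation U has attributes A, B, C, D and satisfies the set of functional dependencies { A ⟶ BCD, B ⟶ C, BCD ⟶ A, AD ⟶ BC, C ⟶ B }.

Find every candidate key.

{A}; {B, D}; {C, D}

{A}⁺: A→BCD adds B, C, D → {A, B, C, D}.
{B, D}⁺: B→C adds C; BCD→A adds A → {A, B, C, D}.
{C, D}⁺: C→B adds B; BCD→A adds A → {A, B, C, D}.
Any other superkey contains one of these as a subset, so there are no further candidate keys.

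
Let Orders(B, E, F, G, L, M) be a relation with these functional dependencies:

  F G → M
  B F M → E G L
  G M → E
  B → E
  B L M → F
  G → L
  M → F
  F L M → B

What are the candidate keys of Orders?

BM, FG, GM, LM

{B, M}⁺: B→E adds E; M→F adds F; BFM→EGL adds G, L → {B, E, F, G, L, M}. Minimal: {M}⁺ = {F, M}; {B}⁺ = {B, E} — none reach the full schema.
{F, G}⁺: FG→M adds M; GM→E adds E; G→L adds L; FLM→B adds B → {B, E, F, G, L, M}. Minimal: {G}⁺ = {G, L}; {F}⁺ = {F} — none reach the full schema.
{G, M}⁺: GM→E adds E; G→L adds L; M→F adds F; FLM→B adds B → {B, E, F, G, L, M}. Minimal: {M}⁺ = {F, M}; {G}⁺ = {G, L} — none reach the full schema.
{L, M}⁺: M→F adds F; FLM→B adds B; BFM→EGL adds E, G → {B, E, F, G, L, M}. Minimal: {M}⁺ = {F, M}; {L}⁺ = {L} — none reach the full schema.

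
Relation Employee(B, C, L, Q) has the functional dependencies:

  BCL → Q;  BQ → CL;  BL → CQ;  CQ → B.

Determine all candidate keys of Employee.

{B, L}⁺: BL→CQ adds C, Q → {B, C, L, Q}. Minimal: {L}⁺ = {L}; {B}⁺ = {B} — none reach the full schema.
{B, Q}⁺: BQ→CL adds C, L → {B, C, L, Q}. Minimal: {Q}⁺ = {Q}; {B}⁺ = {B} — none reach the full schema.
{C, Q}⁺: CQ→B adds B; BQ→CL adds L → {B, C, L, Q}. Minimal: {Q}⁺ = {Q}; {C}⁺ = {C} — none reach the full schema.
Any other superkey contains one of these as a subset, so there are no further candidate keys.

(B, L), (B, Q), (C, Q)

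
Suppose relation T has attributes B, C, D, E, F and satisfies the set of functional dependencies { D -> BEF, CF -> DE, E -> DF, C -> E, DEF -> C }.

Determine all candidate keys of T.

{C}; {D}; {E}

{C}⁺: C→E adds E; E→DF adds D, F; D→BEF adds B → {B, C, D, E, F}.
{D}⁺: D→BEF adds B, E, F; DEF→C adds C → {B, C, D, E, F}.
{E}⁺: E→DF adds D, F; DEF→C adds C; D→BEF adds B → {B, C, D, E, F}.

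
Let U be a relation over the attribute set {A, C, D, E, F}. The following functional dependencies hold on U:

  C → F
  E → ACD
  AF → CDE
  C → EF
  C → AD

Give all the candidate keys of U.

{C}⁺: C→F adds F; C→EF adds E; C→AD adds A, D → {A, C, D, E, F}.
{E}⁺: E→ACD adds A, C, D; C→EF adds F → {A, C, D, E, F}.
{A, F}⁺: AF→CDE adds C, D, E → {A, C, D, E, F}. Minimal: {F}⁺ = {F}; {A}⁺ = {A} — none reach the full schema.
Any other superkey contains one of these as a subset, so there are no further candidate keys.

(C), (E), (A, F)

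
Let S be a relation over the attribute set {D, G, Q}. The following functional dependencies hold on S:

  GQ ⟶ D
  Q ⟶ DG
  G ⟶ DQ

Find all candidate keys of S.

{G}, {Q}

{G}⁺: G→DQ adds D, Q → {D, G, Q}.
{Q}⁺: Q→DG adds D, G → {D, G, Q}.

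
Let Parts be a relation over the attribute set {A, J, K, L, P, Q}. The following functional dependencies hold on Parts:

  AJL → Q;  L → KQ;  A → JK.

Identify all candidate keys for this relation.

Attributes A, L, P never appear on any right-hand side, so every candidate key must contain {A, L, P}.
{A, L, P}⁺ = {A, J, K, L, P, Q}, which is all of the schema, so {A, L, P} is the only candidate key.

ALP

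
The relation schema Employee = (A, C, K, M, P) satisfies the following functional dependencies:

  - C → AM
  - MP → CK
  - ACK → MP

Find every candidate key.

{C, K}⁺: C→AM adds A, M; ACK→MP adds P → {A, C, K, M, P}. Minimal: {K}⁺ = {K}; {C}⁺ = {A, C, M} — none reach the full schema.
{C, P}⁺: C→AM adds A, M; MP→CK adds K → {A, C, K, M, P}. Minimal: {P}⁺ = {P}; {C}⁺ = {A, C, M} — none reach the full schema.
{M, P}⁺: MP→CK adds C, K; C→AM adds A → {A, C, K, M, P}. Minimal: {P}⁺ = {P}; {M}⁺ = {M} — none reach the full schema.

{C, K}; {C, P}; {M, P}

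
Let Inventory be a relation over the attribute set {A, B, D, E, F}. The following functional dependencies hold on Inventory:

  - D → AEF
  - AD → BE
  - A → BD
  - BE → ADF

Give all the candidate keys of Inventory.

{A}, {D}, {B, E}

{A}⁺: A→BD adds B, D; D→AEF adds E, F → {A, B, D, E, F}.
{D}⁺: D→AEF adds A, E, F; AD→BE adds B → {A, B, D, E, F}.
{B, E}⁺: BE→ADF adds A, D, F → {A, B, D, E, F}. Minimal: {E}⁺ = {E}; {B}⁺ = {B} — none reach the full schema.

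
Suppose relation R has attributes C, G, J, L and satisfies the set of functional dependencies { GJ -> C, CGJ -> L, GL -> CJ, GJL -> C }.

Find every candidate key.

Attribute G never appears on the right-hand side of any dependency, so G must belong to every candidate key.
{G}⁺ = {G}, which is not all of the schema, so we must add further attributes.
{G, J}⁺: GJ→C adds C; CGJ→L adds L → {C, G, J, L}. Minimal: {J}⁺ = {J}; {G}⁺ = {G} — none reach the full schema.
{G, L}⁺: GL→CJ adds C, J → {C, G, J, L}. Minimal: {L}⁺ = {L}; {G}⁺ = {G} — none reach the full schema.

(G, J); (G, L)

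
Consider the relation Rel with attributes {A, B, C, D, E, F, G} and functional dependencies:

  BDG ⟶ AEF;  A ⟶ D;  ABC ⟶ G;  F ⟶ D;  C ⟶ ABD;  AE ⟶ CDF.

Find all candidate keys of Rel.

{C}, {A, E}, {A, B, G}, {B, D, G}, {B, F, G}

{C}⁺: C→ABD adds A, B, D; ABC→G adds G; BDG→AEF adds E, F → {A, B, C, D, E, F, G}.
{A, E}⁺: A→D adds D; AE→CDF adds C, F; C→ABD adds B; ABC→G adds G → {A, B, C, D, E, F, G}.
{A, B, G}⁺: A→D adds D; BDG→AEF adds E, F; AE→CDF adds C → {A, B, C, D, E, F, G}.
{B, D, G}⁺: BDG→AEF adds A, E, F; AE→CDF adds C → {A, B, C, D, E, F, G}.
{B, F, G}⁺: F→D adds D; BDG→AEF adds A, E; AE→CDF adds C → {A, B, C, D, E, F, G}.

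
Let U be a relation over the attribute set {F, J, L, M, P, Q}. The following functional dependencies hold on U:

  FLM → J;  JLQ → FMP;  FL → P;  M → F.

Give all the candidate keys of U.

Attributes L, Q never appear on any right-hand side, so every candidate key must contain {L, Q}.
{L, Q}⁺ = {L, Q}, which is not all of the schema, so we must add further attributes.
{J, L, Q}⁺: JLQ→FMP adds F, M, P → {F, J, L, M, P, Q}. Minimal: {L, Q}⁺ = {L, Q}; {J, Q}⁺ = {J, Q}; {J, L}⁺ = {J, L} — none reach the full schema.
{L, M, Q}⁺: M→F adds F; FLM→J adds J; JLQ→FMP adds P → {F, J, L, M, P, Q}. Minimal: {M, Q}⁺ = {F, M, Q}; {L, Q}⁺ = {L, Q}; {L, M}⁺ = {F, J, L, M, P} — none reach the full schema.
Any other superkey contains one of these as a subset, so there are no further candidate keys.

{J, L, Q}; {L, M, Q}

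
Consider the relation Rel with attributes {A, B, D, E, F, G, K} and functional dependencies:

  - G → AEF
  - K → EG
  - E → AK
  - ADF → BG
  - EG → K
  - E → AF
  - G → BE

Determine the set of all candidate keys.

(D, E); (D, G); (D, K); (A, D, F)

Attribute D never appears on the right-hand side of any dependency, so D must belong to every candidate key.
{D}⁺ = {D}, which is not all of the schema, so we must add further attributes.
{D, E}⁺: E→AK adds A, K; E→AF adds F; K→EG adds G; ADF→BG adds B → {A, B, D, E, F, G, K}.
{D, G}⁺: G→AEF adds A, E, F; E→AK adds K; ADF→BG adds B → {A, B, D, E, F, G, K}.
{D, K}⁺: K→EG adds E, G; E→AK adds A; E→AF adds F; G→BE adds B → {A, B, D, E, F, G, K}.
{A, D, F}⁺: ADF→BG adds B, G; G→BE adds E; E→AK adds K → {A, B, D, E, F, G, K}.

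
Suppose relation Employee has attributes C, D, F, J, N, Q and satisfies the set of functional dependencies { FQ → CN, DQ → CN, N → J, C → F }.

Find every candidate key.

Attributes D, Q never appear on any right-hand side, so every candidate key must contain {D, Q}.
{D, Q}⁺ = {C, D, F, J, N, Q}, which is all of the schema, so {D, Q} is the only candidate key.

{D, Q}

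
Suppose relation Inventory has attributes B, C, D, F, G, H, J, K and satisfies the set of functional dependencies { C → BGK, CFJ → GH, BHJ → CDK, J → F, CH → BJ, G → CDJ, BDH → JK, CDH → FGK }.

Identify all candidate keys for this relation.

{C}⁺: C→BGK adds B, G, K; G→CDJ adds D, J; J→F adds F; CFJ→GH adds H → {B, C, D, F, G, H, J, K}.
{G}⁺: G→CDJ adds C, D, J; C→BGK adds B, K; J→F adds F; CFJ→GH adds H → {B, C, D, F, G, H, J, K}.
{B, D, H}⁺: BDH→JK adds J, K; BHJ→CDK adds C; J→F adds F; CDH→FGK adds G → {B, C, D, F, G, H, J, K}. Minimal: {D, H}⁺ = {D, H}; {B, H}⁺ = {B, H}; {B, D}⁺ = {B, D} — none reach the full schema.
{B, H, J}⁺: BHJ→CDK adds C, D, K; J→F adds F; CDH→FGK adds G → {B, C, D, F, G, H, J, K}. Minimal: {H, J}⁺ = {F, H, J}; {B, J}⁺ = {B, F, J}; {B, H}⁺ = {B, H} — none reach the full schema.

C, G, BDH, BHJ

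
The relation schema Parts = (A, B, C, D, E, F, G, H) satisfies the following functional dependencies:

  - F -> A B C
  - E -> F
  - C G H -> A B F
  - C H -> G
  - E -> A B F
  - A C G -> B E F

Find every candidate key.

Attributes D, H never appear on any right-hand side, so every candidate key must contain {D, H}.
{D, H}⁺ = {D, H}, which is not all of the schema, so we must add further attributes.
{C, D, H}⁺: CH→G adds G; CGH→ABF adds A, B, F; ACG→BEF adds E → {A, B, C, D, E, F, G, H}. Minimal: {D, H}⁺ = {D, H}; {C, H}⁺ = {A, B, C, E, F, G, H}; {C, D}⁺ = {C, D} — none reach the full schema.
{D, E, H}⁺: E→F adds F; E→ABF adds A, B; F→ABC adds C; CH→G adds G → {A, B, C, D, E, F, G, H}. Minimal: {E, H}⁺ = {A, B, C, E, F, G, H}; {D, H}⁺ = {D, H}; {D, E}⁺ = {A, B, C, D, E, F} — none reach the full schema.
{D, F, H}⁺: F→ABC adds A, B, C; CH→G adds G; ACG→BEF adds E → {A, B, C, D, E, F, G, H}. Minimal: {F, H}⁺ = {A, B, C, E, F, G, H}; {D, H}⁺ = {D, H}; {D, F}⁺ = {A, B, C, D, F} — none reach the full schema.
Any other superkey contains one of these as a subset, so there are no further candidate keys.

CDH, DEH, DFH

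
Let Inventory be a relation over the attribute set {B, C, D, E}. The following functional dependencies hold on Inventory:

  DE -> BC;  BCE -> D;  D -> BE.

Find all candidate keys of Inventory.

{D}⁺: D→BE adds B, E; DE→BC adds C → {B, C, D, E}.
{B, C, E}⁺: BCE→D adds D → {B, C, D, E}. Minimal: {C, E}⁺ = {C, E}; {B, E}⁺ = {B, E}; {B, C}⁺ = {B, C} — none reach the full schema.
Any other superkey contains one of these as a subset, so there are no further candidate keys.

D, BCE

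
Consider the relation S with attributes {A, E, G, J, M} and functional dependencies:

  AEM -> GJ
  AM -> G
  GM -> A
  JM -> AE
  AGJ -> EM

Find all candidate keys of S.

(J, M), (A, E, M), (A, G, J), (E, G, M)

{J, M}⁺: JM→AE adds A, E; AEM→GJ adds G → {A, E, G, J, M}.
{A, E, M}⁺: AEM→GJ adds G, J → {A, E, G, J, M}.
{A, G, J}⁺: AGJ→EM adds E, M → {A, E, G, J, M}.
{E, G, M}⁺: GM→A adds A; AEM→GJ adds J → {A, E, G, J, M}.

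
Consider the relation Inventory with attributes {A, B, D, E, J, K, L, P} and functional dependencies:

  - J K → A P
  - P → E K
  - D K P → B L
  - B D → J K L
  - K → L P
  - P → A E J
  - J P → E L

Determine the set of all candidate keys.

Attribute D never appears on the right-hand side of any dependency, so D must belong to every candidate key.
{D}⁺ = {D}, which is not all of the schema, so we must add further attributes.
{B, D}⁺: BD→JKL adds J, K, L; K→LP adds P; P→AEJ adds A, E → {A, B, D, E, J, K, L, P}. Minimal: {D}⁺ = {D}; {B}⁺ = {B} — none reach the full schema.
{D, K}⁺: K→LP adds L, P; P→AEJ adds A, E, J; DKP→BL adds B → {A, B, D, E, J, K, L, P}. Minimal: {K}⁺ = {A, E, J, K, L, P}; {D}⁺ = {D} — none reach the full schema.
{D, P}⁺: P→EK adds E, K; DKP→BL adds B, L; BD→JKL adds J; P→AEJ adds A → {A, B, D, E, J, K, L, P}. Minimal: {P}⁺ = {A, E, J, K, L, P}; {D}⁺ = {D} — none reach the full schema.

{B, D}; {D, K}; {D, P}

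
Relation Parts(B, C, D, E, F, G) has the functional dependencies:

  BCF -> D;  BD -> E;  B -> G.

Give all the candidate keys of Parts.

BCF

Attributes B, C, F never appear on any right-hand side, so every candidate key must contain {B, C, F}.
{B, C, F}⁺ = {B, C, D, E, F, G}, which is all of the schema, so {B, C, F} is the only candidate key.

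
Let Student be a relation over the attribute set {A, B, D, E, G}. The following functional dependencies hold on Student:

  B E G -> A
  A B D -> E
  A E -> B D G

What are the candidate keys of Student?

(A, E), (A, B, D), (B, E, G)

{A, E}⁺: AE→BDG adds B, D, G → {A, B, D, E, G}. Minimal: {E}⁺ = {E}; {A}⁺ = {A} — none reach the full schema.
{A, B, D}⁺: ABD→E adds E; AE→BDG adds G → {A, B, D, E, G}. Minimal: {B, D}⁺ = {B, D}; {A, D}⁺ = {A, D}; {A, B}⁺ = {A, B} — none reach the full schema.
{B, E, G}⁺: BEG→A adds A; AE→BDG adds D → {A, B, D, E, G}. Minimal: {E, G}⁺ = {E, G}; {B, G}⁺ = {B, G}; {B, E}⁺ = {B, E} — none reach the full schema.
Any other superkey contains one of these as a subset, so there are no further candidate keys.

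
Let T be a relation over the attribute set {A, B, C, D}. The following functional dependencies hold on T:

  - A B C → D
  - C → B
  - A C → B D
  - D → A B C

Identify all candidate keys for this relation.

{D}, {A, C}

{D}⁺: D→ABC adds A, B, C → {A, B, C, D}.
{A, C}⁺: C→B adds B; AC→BD adds D → {A, B, C, D}.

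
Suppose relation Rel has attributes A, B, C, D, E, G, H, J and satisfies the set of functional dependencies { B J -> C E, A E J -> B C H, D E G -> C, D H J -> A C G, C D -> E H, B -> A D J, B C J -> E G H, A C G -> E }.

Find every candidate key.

{B}⁺: B→ADJ adds A, D, J; BJ→CE adds C, E; AEJ→BCH adds H; DHJ→ACG adds G → {A, B, C, D, E, G, H, J}.
{A, E, J}⁺: AEJ→BCH adds B, C, H; B→ADJ adds D; BCJ→EGH adds G → {A, B, C, D, E, G, H, J}.
{C, D, J}⁺: CD→EH adds E, H; DHJ→ACG adds A, G; AEJ→BCH adds B → {A, B, C, D, E, G, H, J}.
{D, H, J}⁺: DHJ→ACG adds A, C, G; CD→EH adds E; AEJ→BCH adds B → {A, B, C, D, E, G, H, J}.
{A, C, G, J}⁺: ACG→E adds E; AEJ→BCH adds B, H; B→ADJ adds D → {A, B, C, D, E, G, H, J}.
{D, E, G, J}⁺: DEG→C adds C; CD→EH adds H; DHJ→ACG adds A; AEJ→BCH adds B → {A, B, C, D, E, G, H, J}.

(B), (A, E, J), (C, D, J), (D, H, J), (A, C, G, J), (D, E, G, J)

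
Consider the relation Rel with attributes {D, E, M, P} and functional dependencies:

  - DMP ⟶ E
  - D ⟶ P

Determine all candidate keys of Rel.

Attributes D, M never appear on any right-hand side, so every candidate key must contain {D, M}.
{D, M}⁺ = {D, E, M, P}, which is all of the schema, so {D, M} is the only candidate key.

(D, M)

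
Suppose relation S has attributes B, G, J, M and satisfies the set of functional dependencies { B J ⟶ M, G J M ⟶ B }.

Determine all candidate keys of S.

{B, G, J}⁺: BJ→M adds M → {B, G, J, M}. Minimal: {G, J}⁺ = {G, J}; {B, J}⁺ = {B, J, M}; {B, G}⁺ = {B, G} — none reach the full schema.
{G, J, M}⁺: GJM→B adds B → {B, G, J, M}. Minimal: {J, M}⁺ = {J, M}; {G, M}⁺ = {G, M}; {G, J}⁺ = {G, J} — none reach the full schema.
Any other superkey contains one of these as a subset, so there are no further candidate keys.

(B, G, J); (G, J, M)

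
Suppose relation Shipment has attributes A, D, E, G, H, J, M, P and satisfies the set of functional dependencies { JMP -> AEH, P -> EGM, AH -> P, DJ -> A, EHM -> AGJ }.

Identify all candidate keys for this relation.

{A, D, H}, {D, H, J}, {D, H, P}, {D, J, P}, {D, E, H, M}

Attribute D never appears on the right-hand side of any dependency, so D must belong to every candidate key.
{D}⁺ = {D}, which is not all of the schema, so we must add further attributes.
{A, D, H}⁺: AH→P adds P; P→EGM adds E, G, M; EHM→AGJ adds J → {A, D, E, G, H, J, M, P}.
{D, H, J}⁺: DJ→A adds A; AH→P adds P; P→EGM adds E, G, M → {A, D, E, G, H, J, M, P}.
{D, H, P}⁺: P→EGM adds E, G, M; EHM→AGJ adds A, J → {A, D, E, G, H, J, M, P}.
{D, J, P}⁺: P→EGM adds E, G, M; DJ→A adds A; JMP→AEH adds H → {A, D, E, G, H, J, M, P}.
{D, E, H, M}⁺: EHM→AGJ adds A, G, J; AH→P adds P → {A, D, E, G, H, J, M, P}.
Any other superkey contains one of these as a subset, so there are no further candidate keys.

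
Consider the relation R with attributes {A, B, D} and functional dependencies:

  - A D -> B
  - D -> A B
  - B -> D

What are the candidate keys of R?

{B}⁺: B→D adds D; D→AB adds A → {A, B, D}.
{D}⁺: D→AB adds A, B → {A, B, D}.

(B), (D)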